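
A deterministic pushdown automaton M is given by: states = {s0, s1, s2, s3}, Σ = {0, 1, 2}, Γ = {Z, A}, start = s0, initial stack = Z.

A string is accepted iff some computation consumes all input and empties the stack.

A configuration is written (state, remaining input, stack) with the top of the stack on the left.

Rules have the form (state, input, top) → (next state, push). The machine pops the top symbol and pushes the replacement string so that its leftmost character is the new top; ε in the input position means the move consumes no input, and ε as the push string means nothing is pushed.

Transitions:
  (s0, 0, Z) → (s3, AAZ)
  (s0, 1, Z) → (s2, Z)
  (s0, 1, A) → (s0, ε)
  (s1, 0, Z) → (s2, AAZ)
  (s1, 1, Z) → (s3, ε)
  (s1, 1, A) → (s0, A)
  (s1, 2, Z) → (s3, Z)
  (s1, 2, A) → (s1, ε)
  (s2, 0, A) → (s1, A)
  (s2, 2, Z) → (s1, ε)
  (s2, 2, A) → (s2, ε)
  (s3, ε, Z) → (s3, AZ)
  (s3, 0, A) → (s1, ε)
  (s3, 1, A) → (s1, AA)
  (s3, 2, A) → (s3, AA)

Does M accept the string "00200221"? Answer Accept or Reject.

(s0, 00200221, Z)
  read 0, top Z: go to s3, push AAZ → (s3, 0200221, AAZ)
  read 0, top A: go to s1, push ε → (s1, 200221, AZ)
  read 2, top A: go to s1, push ε → (s1, 00221, Z)
  read 0, top Z: go to s2, push AAZ → (s2, 0221, AAZ)
  read 0, top A: go to s1, push A → (s1, 221, AAZ)
  read 2, top A: go to s1, push ε → (s1, 21, AZ)
  read 2, top A: go to s1, push ε → (s1, 1, Z)
  read 1, top Z: go to s3, push ε → (s3, ε, ε)
All input consumed and the stack is empty.

Accept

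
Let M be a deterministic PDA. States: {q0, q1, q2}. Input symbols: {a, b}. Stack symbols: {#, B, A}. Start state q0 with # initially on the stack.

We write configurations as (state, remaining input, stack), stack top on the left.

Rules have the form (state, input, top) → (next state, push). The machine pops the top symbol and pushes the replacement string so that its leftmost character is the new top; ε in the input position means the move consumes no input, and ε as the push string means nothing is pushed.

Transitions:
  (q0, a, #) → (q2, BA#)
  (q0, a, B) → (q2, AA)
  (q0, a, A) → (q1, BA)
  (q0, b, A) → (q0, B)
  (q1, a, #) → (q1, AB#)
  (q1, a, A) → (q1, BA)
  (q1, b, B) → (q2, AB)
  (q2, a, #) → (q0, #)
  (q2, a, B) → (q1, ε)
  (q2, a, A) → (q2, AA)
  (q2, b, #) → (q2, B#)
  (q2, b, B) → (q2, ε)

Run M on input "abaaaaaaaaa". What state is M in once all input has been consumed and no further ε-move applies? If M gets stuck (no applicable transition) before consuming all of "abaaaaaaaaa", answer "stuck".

(q0, abaaaaaaaaa, #) ⊢ (q2, baaaaaaaaa, BA#) ⊢ (q2, aaaaaaaaa, A#) ⊢ (q2, aaaaaaaa, AA#) ⊢ (q2, aaaaaaa, AAA#) ⊢ (q2, aaaaaa, AAAA#) ⊢ (q2, aaaaa, AAAAA#) ⊢ (q2, aaaa, AAAAAA#) ⊢ (q2, aaa, AAAAAAA#) ⊢ (q2, aa, AAAAAAAA#) ⊢ (q2, a, AAAAAAAAA#) ⊢ (q2, ε, AAAAAAAAAA#)
All input consumed; M is in state q2.

q2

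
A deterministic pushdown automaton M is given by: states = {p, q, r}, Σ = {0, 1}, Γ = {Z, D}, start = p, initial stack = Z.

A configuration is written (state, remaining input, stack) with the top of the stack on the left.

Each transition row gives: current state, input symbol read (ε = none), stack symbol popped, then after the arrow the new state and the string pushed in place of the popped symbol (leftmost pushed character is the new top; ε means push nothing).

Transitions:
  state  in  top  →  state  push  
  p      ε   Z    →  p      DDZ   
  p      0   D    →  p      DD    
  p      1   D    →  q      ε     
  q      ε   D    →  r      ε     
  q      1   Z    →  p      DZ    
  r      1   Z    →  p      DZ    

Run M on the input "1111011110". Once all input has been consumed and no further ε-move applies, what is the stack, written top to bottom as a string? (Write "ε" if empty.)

DDZ

(p, 1111011110, Z)
  ε-move, top Z: go to p, push DDZ → (p, 1111011110, DDZ)
  read 1, top D: go to q, push ε → (q, 111011110, DZ)
  ε-move, top D: go to r, push ε → (r, 111011110, Z)
  read 1, top Z: go to p, push DZ → (p, 11011110, DZ)
  read 1, top D: go to q, push ε → (q, 1011110, Z)
  read 1, top Z: go to p, push DZ → (p, 011110, DZ)
  read 0, top D: go to p, push DD → (p, 11110, DDZ)
  read 1, top D: go to q, push ε → (q, 1110, DZ)
  ε-move, top D: go to r, push ε → (r, 1110, Z)
  read 1, top Z: go to p, push DZ → (p, 110, DZ)
  read 1, top D: go to q, push ε → (q, 10, Z)
  read 1, top Z: go to p, push DZ → (p, 0, DZ)
  read 0, top D: go to p, push DD → (p, ε, DDZ)
All input consumed in state p with stack DDZ.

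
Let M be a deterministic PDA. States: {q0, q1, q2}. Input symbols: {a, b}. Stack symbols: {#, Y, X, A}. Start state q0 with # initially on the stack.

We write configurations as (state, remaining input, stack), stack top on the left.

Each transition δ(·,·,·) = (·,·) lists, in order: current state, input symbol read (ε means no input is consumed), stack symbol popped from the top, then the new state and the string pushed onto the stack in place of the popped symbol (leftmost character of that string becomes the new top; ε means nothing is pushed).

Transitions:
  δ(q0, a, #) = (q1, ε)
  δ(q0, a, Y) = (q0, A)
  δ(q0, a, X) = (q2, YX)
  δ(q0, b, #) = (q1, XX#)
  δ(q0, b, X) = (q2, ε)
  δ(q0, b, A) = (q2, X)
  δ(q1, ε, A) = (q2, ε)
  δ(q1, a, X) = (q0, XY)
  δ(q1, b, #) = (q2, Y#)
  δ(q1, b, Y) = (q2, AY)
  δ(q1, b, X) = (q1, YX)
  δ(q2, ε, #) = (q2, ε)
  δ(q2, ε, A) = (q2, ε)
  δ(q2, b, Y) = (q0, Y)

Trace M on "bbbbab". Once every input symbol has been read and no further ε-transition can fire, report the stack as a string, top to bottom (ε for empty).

XXX#

(q0, bbbbab, #) ⊢ (q1, bbbab, XX#) ⊢ (q1, bbab, YXX#) ⊢ (q2, bab, AYXX#) ⊢ (q2, bab, YXX#) ⊢ (q0, ab, YXX#) ⊢ (q0, b, AXX#) ⊢ (q2, ε, XXX#)
All input consumed in state q2 with stack XXX#.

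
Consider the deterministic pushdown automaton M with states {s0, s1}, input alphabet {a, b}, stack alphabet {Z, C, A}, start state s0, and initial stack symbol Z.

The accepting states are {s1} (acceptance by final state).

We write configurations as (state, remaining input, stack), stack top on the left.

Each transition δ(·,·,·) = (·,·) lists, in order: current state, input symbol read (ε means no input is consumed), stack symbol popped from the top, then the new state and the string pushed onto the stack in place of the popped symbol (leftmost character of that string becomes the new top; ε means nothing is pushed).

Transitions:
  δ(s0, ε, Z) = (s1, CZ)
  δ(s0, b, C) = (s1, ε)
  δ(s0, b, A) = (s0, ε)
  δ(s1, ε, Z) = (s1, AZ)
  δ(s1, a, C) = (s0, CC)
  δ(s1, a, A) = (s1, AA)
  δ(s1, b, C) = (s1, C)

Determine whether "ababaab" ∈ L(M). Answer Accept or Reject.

Reject

(s0, ababaab, Z) ⊢ (s1, ababaab, CZ) ⊢ (s0, babaab, CCZ) ⊢ (s1, abaab, CZ) ⊢ (s0, baab, CCZ) ⊢ (s1, aab, CZ) ⊢ (s0, ab, CCZ)
No transition applies at (s0, ab, CCZ); input not fully consumed.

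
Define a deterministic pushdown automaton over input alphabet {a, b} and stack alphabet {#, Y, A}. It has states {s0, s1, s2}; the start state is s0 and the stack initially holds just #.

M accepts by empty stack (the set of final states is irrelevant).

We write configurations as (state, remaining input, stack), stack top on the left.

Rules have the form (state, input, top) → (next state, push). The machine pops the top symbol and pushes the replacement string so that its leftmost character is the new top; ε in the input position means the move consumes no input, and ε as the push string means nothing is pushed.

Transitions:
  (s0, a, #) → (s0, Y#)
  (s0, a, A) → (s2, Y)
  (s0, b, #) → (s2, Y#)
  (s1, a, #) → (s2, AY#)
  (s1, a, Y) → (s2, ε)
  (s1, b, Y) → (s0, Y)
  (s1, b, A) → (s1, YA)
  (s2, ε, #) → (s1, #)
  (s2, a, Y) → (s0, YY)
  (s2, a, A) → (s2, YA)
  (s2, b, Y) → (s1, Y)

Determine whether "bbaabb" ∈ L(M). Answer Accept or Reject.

Reject

(s0, bbaabb, #) ⊢ (s2, baabb, Y#) ⊢ (s1, aabb, Y#) ⊢ (s2, abb, #) ⊢ (s1, abb, #) ⊢ (s2, bb, AY#)
No transition applies at (s2, bb, AY#); input not fully consumed.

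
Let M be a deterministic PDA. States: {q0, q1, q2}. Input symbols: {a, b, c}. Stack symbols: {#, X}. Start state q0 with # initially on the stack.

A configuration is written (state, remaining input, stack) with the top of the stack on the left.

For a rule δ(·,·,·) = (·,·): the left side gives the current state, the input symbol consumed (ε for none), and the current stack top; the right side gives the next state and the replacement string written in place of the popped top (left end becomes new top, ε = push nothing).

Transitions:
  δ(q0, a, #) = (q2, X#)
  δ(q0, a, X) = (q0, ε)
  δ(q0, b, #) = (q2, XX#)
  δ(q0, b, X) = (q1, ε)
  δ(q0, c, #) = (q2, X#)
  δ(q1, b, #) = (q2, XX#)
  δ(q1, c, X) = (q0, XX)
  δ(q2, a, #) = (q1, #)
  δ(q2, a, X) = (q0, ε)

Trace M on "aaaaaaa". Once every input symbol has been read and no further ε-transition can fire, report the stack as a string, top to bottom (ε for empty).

X#

(q0, aaaaaaa, #) ⊢ (q2, aaaaaa, X#) ⊢ (q0, aaaaa, #) ⊢ (q2, aaaa, X#) ⊢ (q0, aaa, #) ⊢ (q2, aa, X#) ⊢ (q0, a, #) ⊢ (q2, ε, X#)
All input consumed in state q2 with stack X#.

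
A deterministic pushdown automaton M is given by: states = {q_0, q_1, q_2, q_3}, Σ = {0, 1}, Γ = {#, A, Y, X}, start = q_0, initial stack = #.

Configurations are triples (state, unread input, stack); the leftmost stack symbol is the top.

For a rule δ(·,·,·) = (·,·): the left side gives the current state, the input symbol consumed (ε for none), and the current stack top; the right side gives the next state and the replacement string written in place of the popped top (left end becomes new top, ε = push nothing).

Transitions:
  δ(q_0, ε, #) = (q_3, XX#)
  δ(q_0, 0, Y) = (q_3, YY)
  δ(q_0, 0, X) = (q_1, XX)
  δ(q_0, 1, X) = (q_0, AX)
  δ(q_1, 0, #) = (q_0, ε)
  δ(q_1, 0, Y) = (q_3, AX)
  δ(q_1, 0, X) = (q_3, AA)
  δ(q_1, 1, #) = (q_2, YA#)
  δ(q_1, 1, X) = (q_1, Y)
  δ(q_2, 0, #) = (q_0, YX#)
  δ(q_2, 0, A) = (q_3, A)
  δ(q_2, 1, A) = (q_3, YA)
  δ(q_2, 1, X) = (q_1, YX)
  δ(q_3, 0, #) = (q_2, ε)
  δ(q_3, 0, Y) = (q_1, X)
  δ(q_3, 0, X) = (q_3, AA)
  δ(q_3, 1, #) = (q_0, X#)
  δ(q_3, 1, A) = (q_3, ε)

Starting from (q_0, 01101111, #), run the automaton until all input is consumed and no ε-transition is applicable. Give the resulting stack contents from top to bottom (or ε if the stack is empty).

AX#

(q_0, 01101111, #) ⊢ (q_3, 01101111, XX#) ⊢ (q_3, 1101111, AAX#) ⊢ (q_3, 101111, AX#) ⊢ (q_3, 01111, X#) ⊢ (q_3, 1111, AA#) ⊢ (q_3, 111, A#) ⊢ (q_3, 11, #) ⊢ (q_0, 1, X#) ⊢ (q_0, ε, AX#)
All input consumed in state q_0 with stack AX#.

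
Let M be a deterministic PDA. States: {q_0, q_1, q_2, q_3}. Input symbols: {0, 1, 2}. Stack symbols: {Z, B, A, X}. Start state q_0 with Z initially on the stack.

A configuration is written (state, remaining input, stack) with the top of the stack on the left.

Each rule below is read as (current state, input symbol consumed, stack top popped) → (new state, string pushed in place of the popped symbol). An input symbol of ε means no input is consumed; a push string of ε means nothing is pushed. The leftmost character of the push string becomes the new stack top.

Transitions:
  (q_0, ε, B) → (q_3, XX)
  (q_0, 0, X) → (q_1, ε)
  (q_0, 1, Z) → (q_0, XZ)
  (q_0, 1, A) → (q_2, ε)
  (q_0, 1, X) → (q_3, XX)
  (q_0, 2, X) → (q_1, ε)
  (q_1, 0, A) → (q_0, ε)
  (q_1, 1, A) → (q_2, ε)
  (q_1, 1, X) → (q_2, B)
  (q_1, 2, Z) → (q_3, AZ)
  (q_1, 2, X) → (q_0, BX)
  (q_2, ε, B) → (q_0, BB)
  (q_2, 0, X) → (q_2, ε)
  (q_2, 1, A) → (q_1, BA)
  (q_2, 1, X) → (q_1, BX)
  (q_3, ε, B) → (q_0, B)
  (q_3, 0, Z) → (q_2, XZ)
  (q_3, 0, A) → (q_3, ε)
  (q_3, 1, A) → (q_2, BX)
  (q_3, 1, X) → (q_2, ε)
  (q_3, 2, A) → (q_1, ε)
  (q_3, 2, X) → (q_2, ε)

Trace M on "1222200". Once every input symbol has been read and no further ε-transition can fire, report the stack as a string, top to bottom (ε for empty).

(q_0, 1222200, Z)
  read 1, top Z: go to q_0, push XZ → (q_0, 222200, XZ)
  read 2, top X: go to q_1, push ε → (q_1, 22200, Z)
  read 2, top Z: go to q_3, push AZ → (q_3, 2200, AZ)
  read 2, top A: go to q_1, push ε → (q_1, 200, Z)
  read 2, top Z: go to q_3, push AZ → (q_3, 00, AZ)
  read 0, top A: go to q_3, push ε → (q_3, 0, Z)
  read 0, top Z: go to q_2, push XZ → (q_2, ε, XZ)
All input consumed in state q_2 with stack XZ.

XZ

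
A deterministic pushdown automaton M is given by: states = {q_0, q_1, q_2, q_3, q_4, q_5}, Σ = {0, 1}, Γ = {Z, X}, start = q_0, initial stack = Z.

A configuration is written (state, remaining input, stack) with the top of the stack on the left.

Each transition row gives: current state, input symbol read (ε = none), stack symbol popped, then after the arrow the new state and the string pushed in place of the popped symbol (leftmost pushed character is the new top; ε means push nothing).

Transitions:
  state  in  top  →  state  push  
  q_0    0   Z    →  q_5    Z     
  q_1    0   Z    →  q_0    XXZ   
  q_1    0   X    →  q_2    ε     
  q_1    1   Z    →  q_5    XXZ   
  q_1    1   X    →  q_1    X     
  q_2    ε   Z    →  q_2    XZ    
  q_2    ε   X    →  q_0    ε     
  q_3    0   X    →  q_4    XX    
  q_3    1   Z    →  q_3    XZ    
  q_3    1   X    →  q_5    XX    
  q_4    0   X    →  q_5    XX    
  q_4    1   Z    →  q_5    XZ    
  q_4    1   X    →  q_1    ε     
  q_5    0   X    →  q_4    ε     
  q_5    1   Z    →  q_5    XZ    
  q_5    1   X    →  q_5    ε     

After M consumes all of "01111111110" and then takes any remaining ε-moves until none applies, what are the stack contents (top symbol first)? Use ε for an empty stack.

Z

(q_0, 01111111110, Z)
  read 0, top Z: go to q_5, push Z → (q_5, 1111111110, Z)
  read 1, top Z: go to q_5, push XZ → (q_5, 111111110, XZ)
  read 1, top X: go to q_5, push ε → (q_5, 11111110, Z)
  read 1, top Z: go to q_5, push XZ → (q_5, 1111110, XZ)
  read 1, top X: go to q_5, push ε → (q_5, 111110, Z)
  read 1, top Z: go to q_5, push XZ → (q_5, 11110, XZ)
  read 1, top X: go to q_5, push ε → (q_5, 1110, Z)
  read 1, top Z: go to q_5, push XZ → (q_5, 110, XZ)
  read 1, top X: go to q_5, push ε → (q_5, 10, Z)
  read 1, top Z: go to q_5, push XZ → (q_5, 0, XZ)
  read 0, top X: go to q_4, push ε → (q_4, ε, Z)
All input consumed in state q_4 with stack Z.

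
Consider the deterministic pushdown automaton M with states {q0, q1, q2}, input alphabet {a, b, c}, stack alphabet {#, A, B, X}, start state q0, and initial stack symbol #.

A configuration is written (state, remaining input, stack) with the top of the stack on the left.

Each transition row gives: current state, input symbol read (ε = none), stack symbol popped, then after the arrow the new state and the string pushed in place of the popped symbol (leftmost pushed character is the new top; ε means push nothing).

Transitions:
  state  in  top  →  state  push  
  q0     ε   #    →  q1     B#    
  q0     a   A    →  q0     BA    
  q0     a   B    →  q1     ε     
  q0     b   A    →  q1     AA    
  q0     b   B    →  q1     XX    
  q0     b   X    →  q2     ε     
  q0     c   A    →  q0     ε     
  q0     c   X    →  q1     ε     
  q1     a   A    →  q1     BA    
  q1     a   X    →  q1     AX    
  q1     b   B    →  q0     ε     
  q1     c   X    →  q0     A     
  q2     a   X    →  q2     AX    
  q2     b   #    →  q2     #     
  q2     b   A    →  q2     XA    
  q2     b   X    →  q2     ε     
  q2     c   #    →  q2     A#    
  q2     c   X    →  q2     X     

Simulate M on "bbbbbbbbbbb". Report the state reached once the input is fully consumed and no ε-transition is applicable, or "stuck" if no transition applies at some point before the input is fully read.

(q0, bbbbbbbbbbb, #) ⊢ (q1, bbbbbbbbbbb, B#) ⊢ (q0, bbbbbbbbbb, #) ⊢ (q1, bbbbbbbbbb, B#) ⊢ (q0, bbbbbbbbb, #) ⊢ (q1, bbbbbbbbb, B#) ⊢ (q0, bbbbbbbb, #) ⊢ (q1, bbbbbbbb, B#) ⊢ (q0, bbbbbbb, #) ⊢ (q1, bbbbbbb, B#) ⊢ (q0, bbbbbb, #) ⊢ (q1, bbbbbb, B#) ⊢ (q0, bbbbb, #) ⊢ (q1, bbbbb, B#) ⊢ (q0, bbbb, #) ⊢ (q1, bbbb, B#) ⊢ (q0, bbb, #) ⊢ (q1, bbb, B#) ⊢ (q0, bb, #) ⊢ (q1, bb, B#) ⊢ (q0, b, #) ⊢ (q1, b, B#) ⊢ (q0, ε, #) ⊢ (q1, ε, B#)
All input consumed; M is in state q1.

q1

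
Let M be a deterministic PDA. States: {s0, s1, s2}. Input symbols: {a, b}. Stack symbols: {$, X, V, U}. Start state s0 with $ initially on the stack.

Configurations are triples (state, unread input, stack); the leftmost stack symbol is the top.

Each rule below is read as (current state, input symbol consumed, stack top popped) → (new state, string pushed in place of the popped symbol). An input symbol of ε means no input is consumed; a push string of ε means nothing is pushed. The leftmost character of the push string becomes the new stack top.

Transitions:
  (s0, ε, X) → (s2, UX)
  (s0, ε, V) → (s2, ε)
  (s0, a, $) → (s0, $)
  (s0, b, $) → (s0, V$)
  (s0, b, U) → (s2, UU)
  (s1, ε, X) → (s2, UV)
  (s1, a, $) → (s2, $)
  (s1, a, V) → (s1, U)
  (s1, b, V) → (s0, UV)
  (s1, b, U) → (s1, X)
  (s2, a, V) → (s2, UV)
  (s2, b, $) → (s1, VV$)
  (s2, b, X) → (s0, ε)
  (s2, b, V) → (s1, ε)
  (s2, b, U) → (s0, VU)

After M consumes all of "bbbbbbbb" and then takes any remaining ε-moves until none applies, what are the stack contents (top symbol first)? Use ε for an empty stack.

UUVV$

(s0, bbbbbbbb, $)
  read b, top $: go to s0, push V$ → (s0, bbbbbbb, V$)
  ε-move, top V: go to s2, push ε → (s2, bbbbbbb, $)
  read b, top $: go to s1, push VV$ → (s1, bbbbbb, VV$)
  read b, top V: go to s0, push UV → (s0, bbbbb, UVV$)
  read b, top U: go to s2, push UU → (s2, bbbb, UUVV$)
  read b, top U: go to s0, push VU → (s0, bbb, VUUVV$)
  ε-move, top V: go to s2, push ε → (s2, bbb, UUVV$)
  read b, top U: go to s0, push VU → (s0, bb, VUUVV$)
  ε-move, top V: go to s2, push ε → (s2, bb, UUVV$)
  read b, top U: go to s0, push VU → (s0, b, VUUVV$)
  ε-move, top V: go to s2, push ε → (s2, b, UUVV$)
  read b, top U: go to s0, push VU → (s0, ε, VUUVV$)
  ε-move, top V: go to s2, push ε → (s2, ε, UUVV$)
All input consumed in state s2 with stack UUVV$.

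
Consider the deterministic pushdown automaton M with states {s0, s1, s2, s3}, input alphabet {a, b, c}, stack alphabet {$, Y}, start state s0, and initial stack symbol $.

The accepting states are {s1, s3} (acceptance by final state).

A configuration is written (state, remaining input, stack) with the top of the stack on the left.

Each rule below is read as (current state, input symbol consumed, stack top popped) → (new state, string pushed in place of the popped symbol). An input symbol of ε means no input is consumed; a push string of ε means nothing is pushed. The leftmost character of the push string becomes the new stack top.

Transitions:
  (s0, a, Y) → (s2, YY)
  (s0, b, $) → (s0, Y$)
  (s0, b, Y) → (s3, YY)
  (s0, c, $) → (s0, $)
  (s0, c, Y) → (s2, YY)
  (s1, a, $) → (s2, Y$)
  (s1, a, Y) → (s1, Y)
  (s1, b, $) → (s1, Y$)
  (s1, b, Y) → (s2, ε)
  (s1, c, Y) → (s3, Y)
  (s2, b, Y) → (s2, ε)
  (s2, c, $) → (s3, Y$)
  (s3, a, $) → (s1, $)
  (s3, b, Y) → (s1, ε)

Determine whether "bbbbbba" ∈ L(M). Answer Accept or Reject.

Reject

(s0, bbbbbba, $)
  read b, top $: go to s0, push Y$ → (s0, bbbbba, Y$)
  read b, top Y: go to s3, push YY → (s3, bbbba, YY$)
  read b, top Y: go to s1, push ε → (s1, bbba, Y$)
  read b, top Y: go to s2, push ε → (s2, bba, $)
No transition applies at (s2, bba, $); input not fully consumed.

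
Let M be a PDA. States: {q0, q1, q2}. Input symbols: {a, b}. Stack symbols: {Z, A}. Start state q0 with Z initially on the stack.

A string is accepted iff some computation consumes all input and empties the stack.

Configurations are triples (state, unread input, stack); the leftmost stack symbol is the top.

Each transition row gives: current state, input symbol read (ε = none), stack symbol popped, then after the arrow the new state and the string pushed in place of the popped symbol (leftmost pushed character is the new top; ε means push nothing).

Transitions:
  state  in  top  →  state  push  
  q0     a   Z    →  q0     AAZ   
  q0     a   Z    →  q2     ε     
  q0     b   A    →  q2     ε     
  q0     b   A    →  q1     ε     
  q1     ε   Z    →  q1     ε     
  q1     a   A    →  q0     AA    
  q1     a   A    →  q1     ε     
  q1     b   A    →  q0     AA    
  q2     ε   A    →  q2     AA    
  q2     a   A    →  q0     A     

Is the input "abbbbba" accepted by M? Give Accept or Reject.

One accepting computation: (q0, abbbbba, Z) ⊢ (q0, bbbbba, AAZ) ⊢ (q1, bbbba, AZ) ⊢ (q0, bbba, AAZ) ⊢ (q1, bba, AZ) ⊢ (q0, ba, AAZ) ⊢ (q1, a, AZ) ⊢ (q1, ε, Z) ⊢ (q1, ε, ε)
All input consumed and the stack is empty.

Accept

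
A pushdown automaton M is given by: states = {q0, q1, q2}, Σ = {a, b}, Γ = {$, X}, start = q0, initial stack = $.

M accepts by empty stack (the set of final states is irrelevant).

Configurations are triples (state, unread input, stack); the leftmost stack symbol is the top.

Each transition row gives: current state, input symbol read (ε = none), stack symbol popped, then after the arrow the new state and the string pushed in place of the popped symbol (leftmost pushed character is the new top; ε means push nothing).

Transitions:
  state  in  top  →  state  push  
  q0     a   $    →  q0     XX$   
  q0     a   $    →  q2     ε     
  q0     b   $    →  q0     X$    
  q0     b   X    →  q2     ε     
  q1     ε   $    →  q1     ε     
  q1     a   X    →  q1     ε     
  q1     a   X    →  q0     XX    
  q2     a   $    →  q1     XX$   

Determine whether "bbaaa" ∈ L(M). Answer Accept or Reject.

One accepting computation: (q0, bbaaa, $) ⊢ (q0, baaa, X$) ⊢ (q2, aaa, $) ⊢ (q1, aa, XX$) ⊢ (q1, a, X$) ⊢ (q1, ε, $) ⊢ (q1, ε, ε)
All input consumed and the stack is empty.

Accept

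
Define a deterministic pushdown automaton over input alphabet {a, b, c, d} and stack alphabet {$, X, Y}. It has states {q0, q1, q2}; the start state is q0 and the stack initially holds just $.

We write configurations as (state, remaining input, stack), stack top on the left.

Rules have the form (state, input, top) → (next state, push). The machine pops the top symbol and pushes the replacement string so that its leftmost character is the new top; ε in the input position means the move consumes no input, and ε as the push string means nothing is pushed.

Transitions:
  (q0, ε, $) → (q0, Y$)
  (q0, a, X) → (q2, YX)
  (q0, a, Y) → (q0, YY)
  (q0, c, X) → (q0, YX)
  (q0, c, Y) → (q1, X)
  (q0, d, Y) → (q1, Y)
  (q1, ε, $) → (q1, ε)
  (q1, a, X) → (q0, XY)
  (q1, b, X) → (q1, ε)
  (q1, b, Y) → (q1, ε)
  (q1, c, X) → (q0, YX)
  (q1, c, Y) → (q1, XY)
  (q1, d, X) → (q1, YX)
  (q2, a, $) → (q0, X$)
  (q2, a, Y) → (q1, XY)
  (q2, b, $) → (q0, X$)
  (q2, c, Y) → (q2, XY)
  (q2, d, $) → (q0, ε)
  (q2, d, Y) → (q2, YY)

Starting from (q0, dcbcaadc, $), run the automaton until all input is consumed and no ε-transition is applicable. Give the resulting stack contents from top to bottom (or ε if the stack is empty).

(q0, dcbcaadc, $)
  ε-move, top $: go to q0, push Y$ → (q0, dcbcaadc, Y$)
  read d, top Y: go to q1, push Y → (q1, cbcaadc, Y$)
  read c, top Y: go to q1, push XY → (q1, bcaadc, XY$)
  read b, top X: go to q1, push ε → (q1, caadc, Y$)
  read c, top Y: go to q1, push XY → (q1, aadc, XY$)
  read a, top X: go to q0, push XY → (q0, adc, XYY$)
  read a, top X: go to q2, push YX → (q2, dc, YXYY$)
  read d, top Y: go to q2, push YY → (q2, c, YYXYY$)
  read c, top Y: go to q2, push XY → (q2, ε, XYYXYY$)
All input consumed in state q2 with stack XYYXYY$.

XYYXYY$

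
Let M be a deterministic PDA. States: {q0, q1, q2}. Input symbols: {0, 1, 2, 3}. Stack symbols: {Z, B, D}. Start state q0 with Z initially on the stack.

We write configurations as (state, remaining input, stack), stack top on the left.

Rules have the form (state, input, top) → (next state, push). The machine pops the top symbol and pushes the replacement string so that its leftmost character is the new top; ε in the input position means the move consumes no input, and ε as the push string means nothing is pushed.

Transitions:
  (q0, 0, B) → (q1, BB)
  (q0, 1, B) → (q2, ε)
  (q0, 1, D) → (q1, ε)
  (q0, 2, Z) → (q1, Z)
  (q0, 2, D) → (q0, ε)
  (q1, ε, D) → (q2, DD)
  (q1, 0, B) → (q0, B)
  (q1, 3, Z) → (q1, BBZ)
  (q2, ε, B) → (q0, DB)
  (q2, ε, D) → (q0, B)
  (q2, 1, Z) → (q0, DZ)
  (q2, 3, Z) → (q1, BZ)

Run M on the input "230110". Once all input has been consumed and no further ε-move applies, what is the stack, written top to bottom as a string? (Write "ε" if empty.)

(q0, 230110, Z)
  read 2, top Z: go to q1, push Z → (q1, 30110, Z)
  read 3, top Z: go to q1, push BBZ → (q1, 0110, BBZ)
  read 0, top B: go to q0, push B → (q0, 110, BBZ)
  read 1, top B: go to q2, push ε → (q2, 10, BZ)
  ε-move, top B: go to q0, push DB → (q0, 10, DBZ)
  read 1, top D: go to q1, push ε → (q1, 0, BZ)
  read 0, top B: go to q0, push B → (q0, ε, BZ)
All input consumed in state q0 with stack BZ.

BZ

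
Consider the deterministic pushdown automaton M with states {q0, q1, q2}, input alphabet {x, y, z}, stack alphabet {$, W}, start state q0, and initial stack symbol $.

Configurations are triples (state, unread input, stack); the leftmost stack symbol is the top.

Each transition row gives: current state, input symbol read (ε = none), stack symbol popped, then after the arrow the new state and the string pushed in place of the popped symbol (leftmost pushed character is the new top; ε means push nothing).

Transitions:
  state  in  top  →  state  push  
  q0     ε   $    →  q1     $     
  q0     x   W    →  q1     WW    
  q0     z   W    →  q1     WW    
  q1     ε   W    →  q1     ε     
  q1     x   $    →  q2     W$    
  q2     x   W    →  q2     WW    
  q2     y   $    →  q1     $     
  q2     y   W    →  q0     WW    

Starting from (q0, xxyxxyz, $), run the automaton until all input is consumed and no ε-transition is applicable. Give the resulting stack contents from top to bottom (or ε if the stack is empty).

(q0, xxyxxyz, $) ⊢ (q1, xxyxxyz, $) ⊢ (q2, xyxxyz, W$) ⊢ (q2, yxxyz, WW$) ⊢ (q0, xxyz, WWW$) ⊢ (q1, xyz, WWWW$) ⊢ (q1, xyz, WWW$) ⊢ (q1, xyz, WW$) ⊢ (q1, xyz, W$) ⊢ (q1, xyz, $) ⊢ (q2, yz, W$) ⊢ (q0, z, WW$) ⊢ (q1, ε, WWW$) ⊢ (q1, ε, WW$) ⊢ (q1, ε, W$) ⊢ (q1, ε, $)
All input consumed in state q1 with stack $.

$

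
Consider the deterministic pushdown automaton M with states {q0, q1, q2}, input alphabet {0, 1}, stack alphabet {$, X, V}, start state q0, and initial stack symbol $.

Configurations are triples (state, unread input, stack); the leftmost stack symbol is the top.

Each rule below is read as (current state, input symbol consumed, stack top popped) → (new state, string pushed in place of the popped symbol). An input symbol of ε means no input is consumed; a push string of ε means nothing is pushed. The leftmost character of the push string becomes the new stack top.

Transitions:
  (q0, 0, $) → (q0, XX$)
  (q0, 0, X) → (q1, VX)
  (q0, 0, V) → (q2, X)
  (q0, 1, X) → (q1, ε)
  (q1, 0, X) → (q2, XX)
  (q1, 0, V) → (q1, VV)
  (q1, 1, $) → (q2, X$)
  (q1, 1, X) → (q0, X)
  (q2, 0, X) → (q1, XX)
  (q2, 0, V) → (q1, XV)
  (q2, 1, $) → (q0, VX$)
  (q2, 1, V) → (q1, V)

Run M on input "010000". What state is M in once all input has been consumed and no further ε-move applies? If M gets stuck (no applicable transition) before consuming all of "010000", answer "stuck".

q1

(q0, 010000, $)
  read 0, top $: go to q0, push XX$ → (q0, 10000, XX$)
  read 1, top X: go to q1, push ε → (q1, 0000, X$)
  read 0, top X: go to q2, push XX → (q2, 000, XX$)
  read 0, top X: go to q1, push XX → (q1, 00, XXX$)
  read 0, top X: go to q2, push XX → (q2, 0, XXXX$)
  read 0, top X: go to q1, push XX → (q1, ε, XXXXX$)
All input consumed; M is in state q1.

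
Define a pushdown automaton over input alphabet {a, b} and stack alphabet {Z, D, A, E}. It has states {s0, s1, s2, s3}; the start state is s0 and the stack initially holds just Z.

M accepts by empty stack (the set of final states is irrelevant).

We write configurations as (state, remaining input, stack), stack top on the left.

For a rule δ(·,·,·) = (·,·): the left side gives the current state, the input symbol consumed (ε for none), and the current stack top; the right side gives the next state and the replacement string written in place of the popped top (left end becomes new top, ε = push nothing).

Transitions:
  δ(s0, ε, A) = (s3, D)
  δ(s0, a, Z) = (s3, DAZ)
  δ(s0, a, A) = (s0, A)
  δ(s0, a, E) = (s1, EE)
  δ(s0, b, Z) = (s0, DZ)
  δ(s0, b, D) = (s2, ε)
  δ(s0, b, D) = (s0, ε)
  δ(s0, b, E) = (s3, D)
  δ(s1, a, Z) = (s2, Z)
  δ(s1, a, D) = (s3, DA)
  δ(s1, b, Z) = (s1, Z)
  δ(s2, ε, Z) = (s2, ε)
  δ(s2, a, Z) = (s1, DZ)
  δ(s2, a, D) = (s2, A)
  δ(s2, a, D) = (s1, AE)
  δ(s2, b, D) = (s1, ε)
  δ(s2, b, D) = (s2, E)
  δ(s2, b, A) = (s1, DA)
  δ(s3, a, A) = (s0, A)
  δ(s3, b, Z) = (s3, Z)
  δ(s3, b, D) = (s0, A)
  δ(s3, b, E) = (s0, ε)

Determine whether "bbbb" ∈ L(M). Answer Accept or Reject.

Accept

One accepting computation: (s0, bbbb, Z) ⊢ (s0, bbb, DZ) ⊢ (s0, bb, Z) ⊢ (s0, b, DZ) ⊢ (s2, ε, Z) ⊢ (s2, ε, ε)
All input consumed and the stack is empty.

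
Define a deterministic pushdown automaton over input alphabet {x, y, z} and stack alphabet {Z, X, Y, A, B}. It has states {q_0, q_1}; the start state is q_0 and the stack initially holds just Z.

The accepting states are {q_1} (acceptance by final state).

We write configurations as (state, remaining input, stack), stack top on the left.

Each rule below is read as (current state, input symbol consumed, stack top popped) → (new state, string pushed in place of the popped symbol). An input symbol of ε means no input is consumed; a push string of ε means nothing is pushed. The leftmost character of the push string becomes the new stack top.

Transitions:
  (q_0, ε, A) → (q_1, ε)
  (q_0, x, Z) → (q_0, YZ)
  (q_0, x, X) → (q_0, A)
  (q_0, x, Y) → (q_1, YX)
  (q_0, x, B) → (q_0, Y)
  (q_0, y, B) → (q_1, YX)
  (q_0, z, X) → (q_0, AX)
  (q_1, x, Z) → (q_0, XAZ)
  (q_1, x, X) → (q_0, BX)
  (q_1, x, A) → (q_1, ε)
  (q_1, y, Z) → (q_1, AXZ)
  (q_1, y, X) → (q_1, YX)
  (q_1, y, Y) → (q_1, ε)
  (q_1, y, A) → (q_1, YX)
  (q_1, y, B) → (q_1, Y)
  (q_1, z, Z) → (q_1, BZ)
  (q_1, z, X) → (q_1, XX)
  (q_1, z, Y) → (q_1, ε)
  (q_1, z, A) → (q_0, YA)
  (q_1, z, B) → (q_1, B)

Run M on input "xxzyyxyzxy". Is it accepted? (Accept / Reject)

(q_0, xxzyyxyzxy, Z) ⊢ (q_0, xzyyxyzxy, YZ) ⊢ (q_1, zyyxyzxy, YXZ) ⊢ (q_1, yyxyzxy, XZ) ⊢ (q_1, yxyzxy, YXZ) ⊢ (q_1, xyzxy, XZ) ⊢ (q_0, yzxy, BXZ) ⊢ (q_1, zxy, YXXZ) ⊢ (q_1, xy, XXZ) ⊢ (q_0, y, BXXZ) ⊢ (q_1, ε, YXXXZ)
All input consumed; state q_1 ∈ F.

Accept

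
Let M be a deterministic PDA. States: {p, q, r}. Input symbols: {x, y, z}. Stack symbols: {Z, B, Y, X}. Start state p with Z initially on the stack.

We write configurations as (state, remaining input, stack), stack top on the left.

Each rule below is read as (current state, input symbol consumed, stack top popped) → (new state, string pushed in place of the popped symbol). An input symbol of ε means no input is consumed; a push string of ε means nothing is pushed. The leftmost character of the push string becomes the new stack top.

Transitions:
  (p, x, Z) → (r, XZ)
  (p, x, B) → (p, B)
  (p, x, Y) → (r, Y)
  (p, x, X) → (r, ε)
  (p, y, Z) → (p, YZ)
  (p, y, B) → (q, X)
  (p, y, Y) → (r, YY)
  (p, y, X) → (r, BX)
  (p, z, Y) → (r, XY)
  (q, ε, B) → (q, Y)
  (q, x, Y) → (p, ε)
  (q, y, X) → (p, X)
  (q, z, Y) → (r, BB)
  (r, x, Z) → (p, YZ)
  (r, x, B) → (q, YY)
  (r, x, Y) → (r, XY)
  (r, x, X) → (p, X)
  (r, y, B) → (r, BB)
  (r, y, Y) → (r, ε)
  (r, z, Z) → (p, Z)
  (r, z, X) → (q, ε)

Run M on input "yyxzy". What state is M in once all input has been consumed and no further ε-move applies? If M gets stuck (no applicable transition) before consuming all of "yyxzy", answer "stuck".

(p, yyxzy, Z)
  read y, top Z: go to p, push YZ → (p, yxzy, YZ)
  read y, top Y: go to r, push YY → (r, xzy, YYZ)
  read x, top Y: go to r, push XY → (r, zy, XYYZ)
  read z, top X: go to q, push ε → (q, y, YYZ)
No transition for (q, y, top Y); M blocks with input y remaining.

stuck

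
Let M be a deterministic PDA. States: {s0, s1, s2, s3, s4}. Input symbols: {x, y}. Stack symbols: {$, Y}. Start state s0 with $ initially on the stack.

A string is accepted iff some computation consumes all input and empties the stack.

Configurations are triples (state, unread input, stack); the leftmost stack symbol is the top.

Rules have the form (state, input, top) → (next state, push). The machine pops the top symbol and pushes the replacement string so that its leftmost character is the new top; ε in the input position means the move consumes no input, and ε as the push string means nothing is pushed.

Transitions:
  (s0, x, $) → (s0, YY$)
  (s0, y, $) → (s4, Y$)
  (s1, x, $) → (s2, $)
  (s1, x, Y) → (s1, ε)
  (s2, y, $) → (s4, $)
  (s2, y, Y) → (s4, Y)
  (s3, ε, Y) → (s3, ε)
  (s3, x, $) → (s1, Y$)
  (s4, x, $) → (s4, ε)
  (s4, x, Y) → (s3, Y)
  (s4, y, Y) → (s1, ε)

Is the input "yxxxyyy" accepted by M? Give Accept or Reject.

Reject

(s0, yxxxyyy, $)
  read y, top $: go to s4, push Y$ → (s4, xxxyyy, Y$)
  read x, top Y: go to s3, push Y → (s3, xxyyy, Y$)
  ε-move, top Y: go to s3, push ε → (s3, xxyyy, $)
  read x, top $: go to s1, push Y$ → (s1, xyyy, Y$)
  read x, top Y: go to s1, push ε → (s1, yyy, $)
No transition applies at (s1, yyy, $); input not fully consumed.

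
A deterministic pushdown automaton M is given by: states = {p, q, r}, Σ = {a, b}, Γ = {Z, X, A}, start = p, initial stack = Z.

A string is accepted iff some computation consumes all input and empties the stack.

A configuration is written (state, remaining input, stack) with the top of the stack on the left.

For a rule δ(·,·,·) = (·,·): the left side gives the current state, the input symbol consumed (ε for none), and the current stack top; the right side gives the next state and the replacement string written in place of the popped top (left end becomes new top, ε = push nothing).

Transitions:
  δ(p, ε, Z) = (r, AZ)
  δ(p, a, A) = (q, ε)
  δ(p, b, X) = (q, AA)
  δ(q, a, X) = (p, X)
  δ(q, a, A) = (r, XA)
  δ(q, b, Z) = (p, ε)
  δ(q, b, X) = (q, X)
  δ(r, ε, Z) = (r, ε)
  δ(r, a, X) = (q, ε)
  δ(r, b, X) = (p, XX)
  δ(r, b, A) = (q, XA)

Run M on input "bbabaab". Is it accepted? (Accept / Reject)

Reject

(p, bbabaab, Z)
  ε-move, top Z: go to r, push AZ → (r, bbabaab, AZ)
  read b, top A: go to q, push XA → (q, babaab, XAZ)
  read b, top X: go to q, push X → (q, abaab, XAZ)
  read a, top X: go to p, push X → (p, baab, XAZ)
  read b, top X: go to q, push AA → (q, aab, AAAZ)
  read a, top A: go to r, push XA → (r, ab, XAAAZ)
  read a, top X: go to q, push ε → (q, b, AAAZ)
No transition applies at (q, b, AAAZ); input not fully consumed.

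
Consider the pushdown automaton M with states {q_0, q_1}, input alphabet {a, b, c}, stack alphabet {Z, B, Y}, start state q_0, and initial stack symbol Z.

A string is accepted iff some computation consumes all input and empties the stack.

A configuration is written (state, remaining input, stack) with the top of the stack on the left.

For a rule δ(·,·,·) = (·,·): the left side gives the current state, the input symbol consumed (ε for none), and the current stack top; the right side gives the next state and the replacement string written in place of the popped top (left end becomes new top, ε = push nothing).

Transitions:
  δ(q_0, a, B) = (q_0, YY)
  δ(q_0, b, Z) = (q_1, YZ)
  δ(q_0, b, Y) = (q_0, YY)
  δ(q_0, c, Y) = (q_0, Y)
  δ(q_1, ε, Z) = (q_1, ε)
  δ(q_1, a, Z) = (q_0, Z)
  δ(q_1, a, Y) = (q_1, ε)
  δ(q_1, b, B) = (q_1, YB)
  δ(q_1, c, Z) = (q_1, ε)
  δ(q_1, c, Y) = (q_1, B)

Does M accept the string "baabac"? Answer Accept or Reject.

Accept

One accepting computation: (q_0, baabac, Z) ⊢ (q_1, aabac, YZ) ⊢ (q_1, abac, Z) ⊢ (q_0, bac, Z) ⊢ (q_1, ac, YZ) ⊢ (q_1, c, Z) ⊢ (q_1, ε, ε)
All input consumed and the stack is empty.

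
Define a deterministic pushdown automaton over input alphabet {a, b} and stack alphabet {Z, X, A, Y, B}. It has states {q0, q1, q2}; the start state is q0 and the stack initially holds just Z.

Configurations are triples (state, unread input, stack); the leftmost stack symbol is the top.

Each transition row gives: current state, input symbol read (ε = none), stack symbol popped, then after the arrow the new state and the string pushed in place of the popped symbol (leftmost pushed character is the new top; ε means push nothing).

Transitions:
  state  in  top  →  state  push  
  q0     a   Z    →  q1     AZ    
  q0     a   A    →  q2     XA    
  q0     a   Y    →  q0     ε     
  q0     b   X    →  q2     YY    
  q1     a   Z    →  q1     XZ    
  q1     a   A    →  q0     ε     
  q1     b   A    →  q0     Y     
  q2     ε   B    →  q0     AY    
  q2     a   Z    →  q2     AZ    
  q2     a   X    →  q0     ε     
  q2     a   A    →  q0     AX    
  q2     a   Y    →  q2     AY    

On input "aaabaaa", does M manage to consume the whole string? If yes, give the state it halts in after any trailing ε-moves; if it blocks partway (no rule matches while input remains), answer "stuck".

q0

(q0, aaabaaa, Z) ⊢ (q1, aabaaa, AZ) ⊢ (q0, abaaa, Z) ⊢ (q1, baaa, AZ) ⊢ (q0, aaa, YZ) ⊢ (q0, aa, Z) ⊢ (q1, a, AZ) ⊢ (q0, ε, Z)
All input consumed; M is in state q0.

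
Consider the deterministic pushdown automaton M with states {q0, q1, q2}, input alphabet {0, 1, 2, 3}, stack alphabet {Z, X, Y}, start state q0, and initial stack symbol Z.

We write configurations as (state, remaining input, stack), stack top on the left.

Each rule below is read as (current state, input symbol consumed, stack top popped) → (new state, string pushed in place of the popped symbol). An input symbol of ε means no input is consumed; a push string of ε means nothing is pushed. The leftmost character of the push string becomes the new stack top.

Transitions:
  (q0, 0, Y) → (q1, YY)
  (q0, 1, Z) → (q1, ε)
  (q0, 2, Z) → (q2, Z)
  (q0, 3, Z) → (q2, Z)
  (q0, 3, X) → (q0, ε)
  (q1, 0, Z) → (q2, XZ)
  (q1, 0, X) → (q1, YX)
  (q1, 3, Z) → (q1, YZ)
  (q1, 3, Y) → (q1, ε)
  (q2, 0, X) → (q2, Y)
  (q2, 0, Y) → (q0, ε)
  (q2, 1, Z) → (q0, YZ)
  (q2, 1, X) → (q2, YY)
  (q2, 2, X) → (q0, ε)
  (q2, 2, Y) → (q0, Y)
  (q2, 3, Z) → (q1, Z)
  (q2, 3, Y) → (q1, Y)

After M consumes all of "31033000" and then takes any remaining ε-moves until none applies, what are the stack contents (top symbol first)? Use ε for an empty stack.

Z

(q0, 31033000, Z) ⊢ (q2, 1033000, Z) ⊢ (q0, 033000, YZ) ⊢ (q1, 33000, YYZ) ⊢ (q1, 3000, YZ) ⊢ (q1, 000, Z) ⊢ (q2, 00, XZ) ⊢ (q2, 0, YZ) ⊢ (q0, ε, Z)
All input consumed in state q0 with stack Z.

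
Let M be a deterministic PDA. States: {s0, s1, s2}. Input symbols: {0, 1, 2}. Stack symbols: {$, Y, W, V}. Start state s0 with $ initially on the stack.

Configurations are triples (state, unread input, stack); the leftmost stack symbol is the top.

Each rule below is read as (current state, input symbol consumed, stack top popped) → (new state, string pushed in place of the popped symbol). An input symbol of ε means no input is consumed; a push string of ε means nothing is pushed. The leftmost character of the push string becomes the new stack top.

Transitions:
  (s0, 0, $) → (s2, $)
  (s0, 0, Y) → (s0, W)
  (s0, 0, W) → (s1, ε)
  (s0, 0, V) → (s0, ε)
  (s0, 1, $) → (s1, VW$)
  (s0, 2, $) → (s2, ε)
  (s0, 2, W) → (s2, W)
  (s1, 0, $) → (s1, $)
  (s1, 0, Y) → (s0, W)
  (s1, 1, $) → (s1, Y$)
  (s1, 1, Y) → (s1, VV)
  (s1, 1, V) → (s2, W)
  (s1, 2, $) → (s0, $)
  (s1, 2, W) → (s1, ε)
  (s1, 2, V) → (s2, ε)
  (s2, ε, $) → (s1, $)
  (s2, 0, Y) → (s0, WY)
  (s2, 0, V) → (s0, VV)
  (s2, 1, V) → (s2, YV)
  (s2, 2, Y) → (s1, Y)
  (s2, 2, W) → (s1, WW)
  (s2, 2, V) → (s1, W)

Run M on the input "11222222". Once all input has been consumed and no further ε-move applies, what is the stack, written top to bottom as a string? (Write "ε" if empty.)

ε

(s0, 11222222, $)
  read 1, top $: go to s1, push VW$ → (s1, 1222222, VW$)
  read 1, top V: go to s2, push W → (s2, 222222, WW$)
  read 2, top W: go to s1, push WW → (s1, 22222, WWW$)
  read 2, top W: go to s1, push ε → (s1, 2222, WW$)
  read 2, top W: go to s1, push ε → (s1, 222, W$)
  read 2, top W: go to s1, push ε → (s1, 22, $)
  read 2, top $: go to s0, push $ → (s0, 2, $)
  read 2, top $: go to s2, push ε → (s2, ε, ε)
All input consumed in state s2 with stack ε.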